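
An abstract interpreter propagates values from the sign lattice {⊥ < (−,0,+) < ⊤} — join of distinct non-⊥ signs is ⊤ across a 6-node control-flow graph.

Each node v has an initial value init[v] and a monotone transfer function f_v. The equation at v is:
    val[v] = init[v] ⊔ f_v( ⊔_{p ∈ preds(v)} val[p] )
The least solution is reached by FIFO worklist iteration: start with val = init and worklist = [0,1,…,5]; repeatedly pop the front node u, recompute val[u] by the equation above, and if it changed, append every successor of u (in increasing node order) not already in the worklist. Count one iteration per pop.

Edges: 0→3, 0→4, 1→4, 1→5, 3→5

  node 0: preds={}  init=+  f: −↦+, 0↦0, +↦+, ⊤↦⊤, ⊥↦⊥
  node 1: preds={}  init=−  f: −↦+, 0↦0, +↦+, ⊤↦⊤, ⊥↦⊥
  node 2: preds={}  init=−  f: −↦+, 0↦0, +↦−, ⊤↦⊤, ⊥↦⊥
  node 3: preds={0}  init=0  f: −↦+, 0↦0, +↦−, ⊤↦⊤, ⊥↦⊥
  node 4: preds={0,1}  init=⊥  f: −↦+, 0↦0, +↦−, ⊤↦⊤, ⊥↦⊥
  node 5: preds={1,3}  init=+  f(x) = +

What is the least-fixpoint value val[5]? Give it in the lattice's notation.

Iteration log — 6 steps:
  step 1. node 0  ⊔preds=⊥  new=+  stable
  step 2. node 1  ⊔preds=⊥  new=−  stable
  step 3. node 2  ⊔preds=⊥  new=−  stable
  step 4. node 3  ⊔preds=+  new=⊤  old=0  +wl: 
  step 5. node 4  ⊔preds=⊤  new=⊤  old=⊥  +wl: 
  step 6. node 5  ⊔preds=⊤  new=+  stable

Least fixpoint reached:
  node 0: +
  node 1: −
  node 2: −
  node 3: ⊤
  node 4: ⊤
  node 5: +

+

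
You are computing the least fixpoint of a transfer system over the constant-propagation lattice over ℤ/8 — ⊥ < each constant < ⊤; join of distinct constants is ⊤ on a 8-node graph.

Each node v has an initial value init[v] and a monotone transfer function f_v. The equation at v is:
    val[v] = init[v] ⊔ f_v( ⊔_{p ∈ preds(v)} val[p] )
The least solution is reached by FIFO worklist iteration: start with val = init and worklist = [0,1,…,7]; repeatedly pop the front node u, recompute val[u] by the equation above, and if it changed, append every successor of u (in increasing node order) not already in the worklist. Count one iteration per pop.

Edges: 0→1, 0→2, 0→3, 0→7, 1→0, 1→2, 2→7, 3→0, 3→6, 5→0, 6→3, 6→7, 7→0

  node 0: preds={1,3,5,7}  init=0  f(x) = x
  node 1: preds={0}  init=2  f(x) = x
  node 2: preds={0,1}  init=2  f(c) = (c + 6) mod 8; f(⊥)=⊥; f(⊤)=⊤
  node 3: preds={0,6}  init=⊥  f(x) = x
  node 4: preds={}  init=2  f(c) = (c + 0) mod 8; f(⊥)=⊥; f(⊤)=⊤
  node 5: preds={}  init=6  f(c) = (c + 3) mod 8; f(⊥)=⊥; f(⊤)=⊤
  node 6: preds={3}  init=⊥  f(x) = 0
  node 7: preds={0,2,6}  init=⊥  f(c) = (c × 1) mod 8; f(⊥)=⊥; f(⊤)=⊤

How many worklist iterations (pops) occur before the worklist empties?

10

Iteration log — 10 steps:
  step 1. node 0  ⊔preds=⊤  new=⊤  old=0  +wl: 
  step 2. node 1  ⊔preds=⊤  new=⊤  old=2  +wl: 0
  step 3. node 2  ⊔preds=⊤  new=⊤  old=2  +wl: 
  step 4. node 3  ⊔preds=⊤  new=⊤  old=⊥  +wl: 
  step 5. node 4  ⊔preds=⊥  new=2  stable
  step 6. node 5  ⊔preds=⊥  new=6  stable
  step 7. node 6  ⊔preds=⊤  new=0  old=⊥  +wl: 3
  step 8. node 7  ⊔preds=⊤  new=⊤  old=⊥  +wl: 
  step 9. node 0  ⊔preds=⊤  new=⊤  stable
  step 10. node 3  ⊔preds=⊤  new=⊤  stable

Least fixpoint reached:
  node 0: ⊤
  node 1: ⊤
  node 2: ⊤
  node 3: ⊤
  node 4: 2
  node 5: 6
  node 6: 0
  node 7: ⊤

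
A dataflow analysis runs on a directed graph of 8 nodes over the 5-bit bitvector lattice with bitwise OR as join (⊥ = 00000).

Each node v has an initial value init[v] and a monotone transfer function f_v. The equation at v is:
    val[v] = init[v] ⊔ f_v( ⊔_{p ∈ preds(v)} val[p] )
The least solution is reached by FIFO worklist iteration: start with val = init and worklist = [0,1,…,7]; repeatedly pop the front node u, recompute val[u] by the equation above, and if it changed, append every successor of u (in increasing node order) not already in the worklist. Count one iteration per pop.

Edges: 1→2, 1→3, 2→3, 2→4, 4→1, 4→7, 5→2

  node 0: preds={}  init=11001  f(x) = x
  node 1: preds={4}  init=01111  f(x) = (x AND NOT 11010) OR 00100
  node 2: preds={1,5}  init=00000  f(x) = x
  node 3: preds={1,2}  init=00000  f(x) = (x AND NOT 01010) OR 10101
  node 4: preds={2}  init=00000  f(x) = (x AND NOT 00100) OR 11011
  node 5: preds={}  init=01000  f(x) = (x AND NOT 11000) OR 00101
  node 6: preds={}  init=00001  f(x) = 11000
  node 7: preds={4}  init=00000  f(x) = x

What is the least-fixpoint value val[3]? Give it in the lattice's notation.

10101

Trace (10 dequeues):
  [1] u=0 | in 00000 | out 11001 | ==
  [2] u=1 | in 00000 | out 01111 | ==
  [3] u=2 | in 01111 | out 01111 | prev 00000 | push {}
  [4] u=3 | in 01111 | out 10101 | prev 00000 | push {}
  [5] u=4 | in 01111 | out 11011 | prev 00000 | push {1}
  [6] u=5 | in 00000 | out 01101 | prev 01000 | push {2}
  [7] u=6 | in 00000 | out 11001 | prev 00001 | push {}
  [8] u=7 | in 11011 | out 11011 | prev 00000 | push {}
  [9] u=1 | in 11011 | out 01111 | ==
  [10] u=2 | in 01111 | out 01111 | ==

Converged values:
  [0] 11001
  [1] 01111
  [2] 01111
  [3] 10101
  [4] 11011
  [5] 01101
  [6] 11001
  [7] 11011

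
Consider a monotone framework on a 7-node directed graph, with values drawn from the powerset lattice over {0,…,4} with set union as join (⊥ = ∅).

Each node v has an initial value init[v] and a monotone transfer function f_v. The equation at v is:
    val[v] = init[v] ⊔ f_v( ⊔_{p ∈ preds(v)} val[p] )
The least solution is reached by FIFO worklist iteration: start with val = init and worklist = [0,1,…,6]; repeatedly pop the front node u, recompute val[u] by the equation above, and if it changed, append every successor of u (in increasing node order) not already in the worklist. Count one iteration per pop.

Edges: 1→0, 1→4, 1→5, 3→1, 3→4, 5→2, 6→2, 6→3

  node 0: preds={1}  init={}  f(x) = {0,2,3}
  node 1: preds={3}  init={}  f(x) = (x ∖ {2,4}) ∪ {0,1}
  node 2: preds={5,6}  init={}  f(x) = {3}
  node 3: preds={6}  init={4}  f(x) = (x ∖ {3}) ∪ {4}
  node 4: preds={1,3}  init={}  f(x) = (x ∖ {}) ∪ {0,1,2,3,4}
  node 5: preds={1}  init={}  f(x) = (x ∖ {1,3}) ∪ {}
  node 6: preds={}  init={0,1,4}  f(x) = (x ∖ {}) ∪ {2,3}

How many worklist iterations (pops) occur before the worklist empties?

Trace (13 dequeues):
  [1] u=0 | in {} | out {0,2,3} | prev {} | push {}
  [2] u=1 | in {4} | out {0,1} | prev {} | push {0}
  [3] u=2 | in {0,1,4} | out {3} | prev {} | push {}
  [4] u=3 | in {0,1,4} | out {0,1,4} | prev {4} | push {1}
  [5] u=4 | in {0,1,4} | out {0,1,2,3,4} | prev {} | push {}
  [6] u=5 | in {0,1} | out {0} | prev {} | push {2}
  [7] u=6 | in {} | out {0,1,2,3,4} | prev {0,1,4} | push {3}
  [8] u=0 | in {0,1} | out {0,2,3} | ==
  [9] u=1 | in {0,1,4} | out {0,1} | ==
  [10] u=2 | in {0,1,2,3,4} | out {3} | ==
  [11] u=3 | in {0,1,2,3,4} | out {0,1,2,4} | prev {0,1,4} | push {1,4}
  [12] u=1 | in {0,1,2,4} | out {0,1} | ==
  [13] u=4 | in {0,1,2,4} | out {0,1,2,3,4} | ==

Converged values:
  [0] {0,2,3}
  [1] {0,1}
  [2] {3}
  [3] {0,1,2,4}
  [4] {0,1,2,3,4}
  [5] {0}
  [6] {0,1,2,3,4}

13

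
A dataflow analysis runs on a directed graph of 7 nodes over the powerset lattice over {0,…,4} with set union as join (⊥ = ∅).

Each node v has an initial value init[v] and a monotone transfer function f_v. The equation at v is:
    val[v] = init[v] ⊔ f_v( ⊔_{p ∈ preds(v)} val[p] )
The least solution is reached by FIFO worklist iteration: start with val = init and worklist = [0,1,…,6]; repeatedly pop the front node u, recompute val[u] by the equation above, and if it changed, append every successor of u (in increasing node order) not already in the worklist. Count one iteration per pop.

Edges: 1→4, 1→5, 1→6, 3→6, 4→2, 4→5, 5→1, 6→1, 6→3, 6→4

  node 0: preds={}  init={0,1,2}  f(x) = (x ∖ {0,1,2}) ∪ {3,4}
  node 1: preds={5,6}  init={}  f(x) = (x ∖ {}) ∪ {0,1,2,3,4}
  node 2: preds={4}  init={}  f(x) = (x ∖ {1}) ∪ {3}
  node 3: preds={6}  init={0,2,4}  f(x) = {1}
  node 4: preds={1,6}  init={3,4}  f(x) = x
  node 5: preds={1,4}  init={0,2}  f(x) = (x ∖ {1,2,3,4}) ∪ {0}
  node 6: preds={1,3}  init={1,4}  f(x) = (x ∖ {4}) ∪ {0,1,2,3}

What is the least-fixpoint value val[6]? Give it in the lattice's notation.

Trace (11 dequeues):
  [1] u=0 | in {} | out {0,1,2,3,4} | prev {0,1,2} | push {}
  [2] u=1 | in {0,1,2,4} | out {0,1,2,3,4} | prev {} | push {}
  [3] u=2 | in {3,4} | out {3,4} | prev {} | push {}
  [4] u=3 | in {1,4} | out {0,1,2,4} | prev {0,2,4} | push {}
  [5] u=4 | in {0,1,2,3,4} | out {0,1,2,3,4} | prev {3,4} | push {2}
  [6] u=5 | in {0,1,2,3,4} | out {0,2} | ==
  [7] u=6 | in {0,1,2,3,4} | out {0,1,2,3,4} | prev {1,4} | push {1,3,4}
  [8] u=2 | in {0,1,2,3,4} | out {0,2,3,4} | prev {3,4} | push {}
  [9] u=1 | in {0,1,2,3,4} | out {0,1,2,3,4} | ==
  [10] u=3 | in {0,1,2,3,4} | out {0,1,2,4} | ==
  [11] u=4 | in {0,1,2,3,4} | out {0,1,2,3,4} | ==

Converged values:
  [0] {0,1,2,3,4}
  [1] {0,1,2,3,4}
  [2] {0,2,3,4}
  [3] {0,1,2,4}
  [4] {0,1,2,3,4}
  [5] {0,2}
  [6] {0,1,2,3,4}

{0,1,2,3,4}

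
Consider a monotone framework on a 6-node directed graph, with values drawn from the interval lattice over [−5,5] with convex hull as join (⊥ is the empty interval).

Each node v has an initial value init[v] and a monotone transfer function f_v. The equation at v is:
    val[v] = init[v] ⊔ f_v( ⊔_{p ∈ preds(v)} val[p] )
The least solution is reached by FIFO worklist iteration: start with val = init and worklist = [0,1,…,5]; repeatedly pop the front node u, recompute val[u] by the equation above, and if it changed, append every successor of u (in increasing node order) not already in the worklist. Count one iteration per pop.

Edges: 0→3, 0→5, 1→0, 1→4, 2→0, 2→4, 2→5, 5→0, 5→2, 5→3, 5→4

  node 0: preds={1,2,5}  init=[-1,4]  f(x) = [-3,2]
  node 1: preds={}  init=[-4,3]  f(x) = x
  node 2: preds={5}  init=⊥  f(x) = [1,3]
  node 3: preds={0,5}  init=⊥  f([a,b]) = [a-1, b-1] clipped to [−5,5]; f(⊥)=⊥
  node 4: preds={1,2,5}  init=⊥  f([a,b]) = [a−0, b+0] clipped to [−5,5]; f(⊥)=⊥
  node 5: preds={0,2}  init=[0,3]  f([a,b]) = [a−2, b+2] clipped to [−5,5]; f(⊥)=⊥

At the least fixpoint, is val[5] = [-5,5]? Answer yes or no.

yes

Iteration log — 10 steps:
  step 1. node 0  ⊔preds=[-4,3]  new=[-3,4]  old=[-1,4]  +wl: 
  step 2. node 1  ⊔preds=⊥  new=[-4,3]  stable
  step 3. node 2  ⊔preds=[0,3]  new=[1,3]  old=⊥  +wl: 0
  step 4. node 3  ⊔preds=[-3,4]  new=[-4,3]  old=⊥  +wl: 
  step 5. node 4  ⊔preds=[-4,3]  new=[-4,3]  old=⊥  +wl: 
  step 6. node 5  ⊔preds=[-3,4]  new=[-5,5]  old=[0,3]  +wl: 2,3,4
  step 7. node 0  ⊔preds=[-5,5]  new=[-3,4]  stable
  step 8. node 2  ⊔preds=[-5,5]  new=[1,3]  stable
  step 9. node 3  ⊔preds=[-5,5]  new=[-5,4]  old=[-4,3]  +wl: 
  step 10. node 4  ⊔preds=[-5,5]  new=[-5,5]  old=[-4,3]  +wl: 

Least fixpoint reached:
  node 0: [-3,4]
  node 1: [-4,3]
  node 2: [1,3]
  node 3: [-5,4]
  node 4: [-5,5]
  node 5: [-5,5]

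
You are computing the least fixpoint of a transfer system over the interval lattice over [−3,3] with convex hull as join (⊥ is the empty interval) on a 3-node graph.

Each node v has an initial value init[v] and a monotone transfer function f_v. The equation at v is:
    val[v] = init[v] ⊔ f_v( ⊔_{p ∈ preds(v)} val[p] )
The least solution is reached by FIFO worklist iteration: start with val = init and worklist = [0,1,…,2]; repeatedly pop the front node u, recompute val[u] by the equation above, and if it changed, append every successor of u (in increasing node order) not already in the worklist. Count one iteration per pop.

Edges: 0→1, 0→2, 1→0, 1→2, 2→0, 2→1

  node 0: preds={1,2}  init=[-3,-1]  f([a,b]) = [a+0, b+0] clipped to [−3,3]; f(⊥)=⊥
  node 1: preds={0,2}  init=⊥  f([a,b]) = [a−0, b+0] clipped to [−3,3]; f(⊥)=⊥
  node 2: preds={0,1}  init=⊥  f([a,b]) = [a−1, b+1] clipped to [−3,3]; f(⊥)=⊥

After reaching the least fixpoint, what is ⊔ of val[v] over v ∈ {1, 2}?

Trace (16 dequeues):
  [1] u=0 | in ⊥ | out [-3,-1] | ==
  [2] u=1 | in [-3,-1] | out [-3,-1] | prev ⊥ | push {0}
  [3] u=2 | in [-3,-1] | out [-3,0] | prev ⊥ | push {1}
  [4] u=0 | in [-3,0] | out [-3,0] | prev [-3,-1] | push {2}
  [5] u=1 | in [-3,0] | out [-3,0] | prev [-3,-1] | push {0}
  [6] u=2 | in [-3,0] | out [-3,1] | prev [-3,0] | push {1}
  [7] u=0 | in [-3,1] | out [-3,1] | prev [-3,0] | push {2}
  [8] u=1 | in [-3,1] | out [-3,1] | prev [-3,0] | push {0}
  [9] u=2 | in [-3,1] | out [-3,2] | prev [-3,1] | push {1}
  [10] u=0 | in [-3,2] | out [-3,2] | prev [-3,1] | push {2}
  [11] u=1 | in [-3,2] | out [-3,2] | prev [-3,1] | push {0}
  [12] u=2 | in [-3,2] | out [-3,3] | prev [-3,2] | push {1}
  [13] u=0 | in [-3,3] | out [-3,3] | prev [-3,2] | push {2}
  [14] u=1 | in [-3,3] | out [-3,3] | prev [-3,2] | push {0}
  [15] u=2 | in [-3,3] | out [-3,3] | ==
  [16] u=0 | in [-3,3] | out [-3,3] | ==

Converged values:
  [0] [-3,3]
  [1] [-3,3]
  [2] [-3,3]

[-3,3]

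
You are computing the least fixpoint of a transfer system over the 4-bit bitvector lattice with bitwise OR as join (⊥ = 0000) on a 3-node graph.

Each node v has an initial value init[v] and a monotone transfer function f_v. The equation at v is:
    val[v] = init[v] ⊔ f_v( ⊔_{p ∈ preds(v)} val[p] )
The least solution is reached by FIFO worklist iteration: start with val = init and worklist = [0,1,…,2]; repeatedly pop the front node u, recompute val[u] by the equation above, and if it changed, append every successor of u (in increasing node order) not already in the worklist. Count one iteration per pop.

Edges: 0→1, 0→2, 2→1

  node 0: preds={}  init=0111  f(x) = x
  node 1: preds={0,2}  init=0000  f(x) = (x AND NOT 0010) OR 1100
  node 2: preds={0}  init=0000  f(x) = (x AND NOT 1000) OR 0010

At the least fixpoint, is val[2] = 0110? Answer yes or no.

no

Worklist (4 pops):
  #1 pop 0: in=0000 → 0111 (no change)
  #2 pop 1: in=0111 → 1101 (was 0000); enqueue []
  #3 pop 2: in=0111 → 0111 (was 0000); enqueue [1]
  #4 pop 1: in=0111 → 1101 (no change)

Fixpoint:
  val[0] = 0111
  val[1] = 1101
  val[2] = 0111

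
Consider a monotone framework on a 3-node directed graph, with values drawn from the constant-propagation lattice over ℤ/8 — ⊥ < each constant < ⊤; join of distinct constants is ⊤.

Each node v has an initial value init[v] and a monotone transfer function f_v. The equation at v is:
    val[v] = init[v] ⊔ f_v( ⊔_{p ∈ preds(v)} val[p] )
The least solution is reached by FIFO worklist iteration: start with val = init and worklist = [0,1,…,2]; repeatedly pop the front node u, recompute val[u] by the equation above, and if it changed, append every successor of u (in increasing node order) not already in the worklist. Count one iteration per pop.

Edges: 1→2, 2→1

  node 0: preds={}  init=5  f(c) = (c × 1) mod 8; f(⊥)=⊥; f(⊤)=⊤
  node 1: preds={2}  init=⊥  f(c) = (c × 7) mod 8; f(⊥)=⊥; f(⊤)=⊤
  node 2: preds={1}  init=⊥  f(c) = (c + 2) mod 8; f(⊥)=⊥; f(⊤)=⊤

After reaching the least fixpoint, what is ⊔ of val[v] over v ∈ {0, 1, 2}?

5

Trace (3 dequeues):
  [1] u=0 | in ⊥ | out 5 | ==
  [2] u=1 | in ⊥ | out ⊥ | ==
  [3] u=2 | in ⊥ | out ⊥ | ==

Converged values:
  [0] 5
  [1] ⊥
  [2] ⊥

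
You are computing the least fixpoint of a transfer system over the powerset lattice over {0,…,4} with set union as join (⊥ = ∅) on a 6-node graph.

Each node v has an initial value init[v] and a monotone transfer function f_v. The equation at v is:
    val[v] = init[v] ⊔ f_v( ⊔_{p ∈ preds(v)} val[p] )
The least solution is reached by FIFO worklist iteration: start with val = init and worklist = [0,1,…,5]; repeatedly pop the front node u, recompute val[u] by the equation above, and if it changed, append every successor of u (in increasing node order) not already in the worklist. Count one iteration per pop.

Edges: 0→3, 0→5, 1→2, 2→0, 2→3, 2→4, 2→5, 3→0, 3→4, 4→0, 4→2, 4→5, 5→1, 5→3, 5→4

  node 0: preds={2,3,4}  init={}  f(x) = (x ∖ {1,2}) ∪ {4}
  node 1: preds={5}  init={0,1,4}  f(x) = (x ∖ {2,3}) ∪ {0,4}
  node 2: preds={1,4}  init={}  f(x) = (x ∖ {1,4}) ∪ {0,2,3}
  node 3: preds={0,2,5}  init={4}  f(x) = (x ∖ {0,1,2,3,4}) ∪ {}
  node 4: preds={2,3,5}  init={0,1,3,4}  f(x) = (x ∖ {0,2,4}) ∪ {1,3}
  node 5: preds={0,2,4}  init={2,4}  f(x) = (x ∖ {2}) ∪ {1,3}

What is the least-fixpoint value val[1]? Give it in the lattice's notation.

Worklist (10 pops):
  #1 pop 0: in={0,1,3,4} → {0,3,4} (was {}); enqueue []
  #2 pop 1: in={2,4} → {0,1,4} (no change)
  #3 pop 2: in={0,1,3,4} → {0,2,3} (was {}); enqueue [0]
  #4 pop 3: in={0,2,3,4} → {4} (no change)
  #5 pop 4: in={0,2,3,4} → {0,1,3,4} (no change)
  #6 pop 5: in={0,1,2,3,4} → {0,1,2,3,4} (was {2,4}); enqueue [1,3,4]
  #7 pop 0: in={0,1,2,3,4} → {0,3,4} (no change)
  #8 pop 1: in={0,1,2,3,4} → {0,1,4} (no change)
  #9 pop 3: in={0,1,2,3,4} → {4} (no change)
  #10 pop 4: in={0,1,2,3,4} → {0,1,3,4} (no change)

Fixpoint:
  val[0] = {0,3,4}
  val[1] = {0,1,4}
  val[2] = {0,2,3}
  val[3] = {4}
  val[4] = {0,1,3,4}
  val[5] = {0,1,2,3,4}

{0,1,4}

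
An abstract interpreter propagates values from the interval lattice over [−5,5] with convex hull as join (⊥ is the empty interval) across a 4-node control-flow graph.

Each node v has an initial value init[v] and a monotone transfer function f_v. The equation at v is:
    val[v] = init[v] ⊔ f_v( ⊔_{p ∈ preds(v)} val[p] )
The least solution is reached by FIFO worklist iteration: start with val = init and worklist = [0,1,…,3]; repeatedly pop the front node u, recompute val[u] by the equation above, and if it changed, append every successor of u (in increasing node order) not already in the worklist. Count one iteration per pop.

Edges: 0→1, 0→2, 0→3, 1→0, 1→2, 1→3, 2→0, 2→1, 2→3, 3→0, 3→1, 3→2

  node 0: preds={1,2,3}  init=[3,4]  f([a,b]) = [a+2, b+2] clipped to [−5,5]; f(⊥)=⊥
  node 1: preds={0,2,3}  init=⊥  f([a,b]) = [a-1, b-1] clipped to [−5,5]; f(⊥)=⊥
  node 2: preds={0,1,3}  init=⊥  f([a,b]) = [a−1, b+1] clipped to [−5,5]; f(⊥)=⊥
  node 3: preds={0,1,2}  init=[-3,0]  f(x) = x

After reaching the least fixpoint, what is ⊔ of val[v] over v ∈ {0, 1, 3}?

[-5,5]

Iteration log — 9 steps:
  step 1. node 0  ⊔preds=[-3,0]  new=[-1,4]  old=[3,4]  +wl: 
  step 2. node 1  ⊔preds=[-3,4]  new=[-4,3]  old=⊥  +wl: 0
  step 3. node 2  ⊔preds=[-4,4]  new=[-5,5]  old=⊥  +wl: 1
  step 4. node 3  ⊔preds=[-5,5]  new=[-5,5]  old=[-3,0]  +wl: 2
  step 5. node 0  ⊔preds=[-5,5]  new=[-3,5]  old=[-1,4]  +wl: 3
  step 6. node 1  ⊔preds=[-5,5]  new=[-5,4]  old=[-4,3]  +wl: 0
  step 7. node 2  ⊔preds=[-5,5]  new=[-5,5]  stable
  step 8. node 3  ⊔preds=[-5,5]  new=[-5,5]  stable
  step 9. node 0  ⊔preds=[-5,5]  new=[-3,5]  stable

Least fixpoint reached:
  node 0: [-3,5]
  node 1: [-5,4]
  node 2: [-5,5]
  node 3: [-5,5]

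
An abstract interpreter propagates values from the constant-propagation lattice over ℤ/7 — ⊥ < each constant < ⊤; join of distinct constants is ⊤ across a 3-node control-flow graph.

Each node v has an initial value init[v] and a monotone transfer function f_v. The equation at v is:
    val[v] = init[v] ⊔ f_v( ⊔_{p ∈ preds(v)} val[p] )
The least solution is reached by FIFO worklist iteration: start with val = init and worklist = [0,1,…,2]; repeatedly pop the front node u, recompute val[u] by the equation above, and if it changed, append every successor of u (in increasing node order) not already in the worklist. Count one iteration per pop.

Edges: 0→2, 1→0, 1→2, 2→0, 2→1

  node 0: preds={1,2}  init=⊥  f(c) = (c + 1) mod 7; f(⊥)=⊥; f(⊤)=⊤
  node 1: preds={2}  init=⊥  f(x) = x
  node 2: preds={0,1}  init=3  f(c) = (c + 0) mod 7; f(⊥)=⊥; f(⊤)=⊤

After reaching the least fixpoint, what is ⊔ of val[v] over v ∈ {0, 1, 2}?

Trace (7 dequeues):
  [1] u=0 | in 3 | out 4 | prev ⊥ | push {}
  [2] u=1 | in 3 | out 3 | prev ⊥ | push {0}
  [3] u=2 | in ⊤ | out ⊤ | prev 3 | push {1}
  [4] u=0 | in ⊤ | out ⊤ | prev 4 | push {2}
  [5] u=1 | in ⊤ | out ⊤ | prev 3 | push {0}
  [6] u=2 | in ⊤ | out ⊤ | ==
  [7] u=0 | in ⊤ | out ⊤ | ==

Converged values:
  [0] ⊤
  [1] ⊤
  [2] ⊤

⊤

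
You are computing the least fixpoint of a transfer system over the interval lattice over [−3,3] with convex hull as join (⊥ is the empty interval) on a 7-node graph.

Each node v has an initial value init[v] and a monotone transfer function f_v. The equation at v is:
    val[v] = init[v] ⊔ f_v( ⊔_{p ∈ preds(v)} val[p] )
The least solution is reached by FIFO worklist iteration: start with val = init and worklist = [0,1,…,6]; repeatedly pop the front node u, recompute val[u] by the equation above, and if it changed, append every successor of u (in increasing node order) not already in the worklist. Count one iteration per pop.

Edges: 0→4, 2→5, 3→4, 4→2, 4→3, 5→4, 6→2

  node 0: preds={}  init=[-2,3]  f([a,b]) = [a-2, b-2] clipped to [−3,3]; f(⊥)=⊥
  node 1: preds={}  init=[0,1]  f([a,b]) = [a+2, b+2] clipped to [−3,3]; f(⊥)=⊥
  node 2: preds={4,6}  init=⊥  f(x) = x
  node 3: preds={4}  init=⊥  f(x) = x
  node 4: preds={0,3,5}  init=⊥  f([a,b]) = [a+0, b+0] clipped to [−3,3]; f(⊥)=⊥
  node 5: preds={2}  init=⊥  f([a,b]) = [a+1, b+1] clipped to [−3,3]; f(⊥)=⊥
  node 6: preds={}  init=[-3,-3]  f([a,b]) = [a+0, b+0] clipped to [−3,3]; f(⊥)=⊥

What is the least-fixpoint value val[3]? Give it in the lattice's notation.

Trace (12 dequeues):
  [1] u=0 | in ⊥ | out [-2,3] | ==
  [2] u=1 | in ⊥ | out [0,1] | ==
  [3] u=2 | in [-3,-3] | out [-3,-3] | prev ⊥ | push {}
  [4] u=3 | in ⊥ | out ⊥ | ==
  [5] u=4 | in [-2,3] | out [-2,3] | prev ⊥ | push {2,3}
  [6] u=5 | in [-3,-3] | out [-2,-2] | prev ⊥ | push {4}
  [7] u=6 | in ⊥ | out [-3,-3] | ==
  [8] u=2 | in [-3,3] | out [-3,3] | prev [-3,-3] | push {5}
  [9] u=3 | in [-2,3] | out [-2,3] | prev ⊥ | push {}
  [10] u=4 | in [-2,3] | out [-2,3] | ==
  [11] u=5 | in [-3,3] | out [-2,3] | prev [-2,-2] | push {4}
  [12] u=4 | in [-2,3] | out [-2,3] | ==

Converged values:
  [0] [-2,3]
  [1] [0,1]
  [2] [-3,3]
  [3] [-2,3]
  [4] [-2,3]
  [5] [-2,3]
  [6] [-3,-3]

[-2,3]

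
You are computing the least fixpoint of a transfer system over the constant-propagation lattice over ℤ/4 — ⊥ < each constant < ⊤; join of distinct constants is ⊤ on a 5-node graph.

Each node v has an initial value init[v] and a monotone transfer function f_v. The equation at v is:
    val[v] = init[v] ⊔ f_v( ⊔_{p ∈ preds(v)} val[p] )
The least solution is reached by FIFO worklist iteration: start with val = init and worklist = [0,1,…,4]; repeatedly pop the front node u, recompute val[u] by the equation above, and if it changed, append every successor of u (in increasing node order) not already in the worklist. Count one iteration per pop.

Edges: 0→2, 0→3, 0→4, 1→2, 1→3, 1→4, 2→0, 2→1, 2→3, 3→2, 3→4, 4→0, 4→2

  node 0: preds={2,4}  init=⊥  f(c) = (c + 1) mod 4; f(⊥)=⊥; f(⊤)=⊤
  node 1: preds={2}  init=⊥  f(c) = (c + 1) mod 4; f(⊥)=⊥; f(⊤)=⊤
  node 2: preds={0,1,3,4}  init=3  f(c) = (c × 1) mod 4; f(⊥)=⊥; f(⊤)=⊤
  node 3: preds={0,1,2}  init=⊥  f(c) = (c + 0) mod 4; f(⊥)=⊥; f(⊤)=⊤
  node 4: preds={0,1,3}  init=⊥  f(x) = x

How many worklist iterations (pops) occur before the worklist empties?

10

Iteration log — 10 steps:
  step 1. node 0  ⊔preds=3  new=0  old=⊥  +wl: 
  step 2. node 1  ⊔preds=3  new=0  old=⊥  +wl: 
  step 3. node 2  ⊔preds=0  new=⊤  old=3  +wl: 0,1
  step 4. node 3  ⊔preds=⊤  new=⊤  old=⊥  +wl: 2
  step 5. node 4  ⊔preds=⊤  new=⊤  old=⊥  +wl: 
  step 6. node 0  ⊔preds=⊤  new=⊤  old=0  +wl: 3,4
  step 7. node 1  ⊔preds=⊤  new=⊤  old=0  +wl: 
  step 8. node 2  ⊔preds=⊤  new=⊤  stable
  step 9. node 3  ⊔preds=⊤  new=⊤  stable
  step 10. node 4  ⊔preds=⊤  new=⊤  stable

Least fixpoint reached:
  node 0: ⊤
  node 1: ⊤
  node 2: ⊤
  node 3: ⊤
  node 4: ⊤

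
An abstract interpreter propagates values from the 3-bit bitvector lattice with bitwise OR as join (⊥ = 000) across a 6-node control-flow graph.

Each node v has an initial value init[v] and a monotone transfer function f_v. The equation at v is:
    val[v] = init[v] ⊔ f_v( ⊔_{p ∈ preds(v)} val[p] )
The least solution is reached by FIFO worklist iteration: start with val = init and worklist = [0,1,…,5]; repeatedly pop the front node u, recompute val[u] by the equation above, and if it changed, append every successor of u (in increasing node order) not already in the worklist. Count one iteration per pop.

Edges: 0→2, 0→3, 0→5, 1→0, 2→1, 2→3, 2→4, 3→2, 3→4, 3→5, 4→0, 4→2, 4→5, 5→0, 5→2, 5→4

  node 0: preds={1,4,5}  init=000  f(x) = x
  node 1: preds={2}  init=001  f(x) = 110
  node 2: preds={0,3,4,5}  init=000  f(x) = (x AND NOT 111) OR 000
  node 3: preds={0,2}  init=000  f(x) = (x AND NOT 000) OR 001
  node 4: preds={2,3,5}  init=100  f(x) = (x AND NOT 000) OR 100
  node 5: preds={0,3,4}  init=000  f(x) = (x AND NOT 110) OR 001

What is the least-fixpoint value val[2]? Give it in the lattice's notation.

000

Iteration log — 16 steps:
  step 1. node 0  ⊔preds=101  new=101  old=000  +wl: 
  step 2. node 1  ⊔preds=000  new=111  old=001  +wl: 0
  step 3. node 2  ⊔preds=101  new=000  stable
  step 4. node 3  ⊔preds=101  new=101  old=000  +wl: 2
  step 5. node 4  ⊔preds=101  new=101  old=100  +wl: 
  step 6. node 5  ⊔preds=101  new=001  old=000  +wl: 4
  step 7. node 0  ⊔preds=111  new=111  old=101  +wl: 3,5
  step 8. node 2  ⊔preds=111  new=000  stable
  step 9. node 4  ⊔preds=101  new=101  stable
  step 10. node 3  ⊔preds=111  new=111  old=101  +wl: 2,4
  step 11. node 5  ⊔preds=111  new=001  stable
  step 12. node 2  ⊔preds=111  new=000  stable
  step 13. node 4  ⊔preds=111  new=111  old=101  +wl: 0,2,5
  step 14. node 0  ⊔preds=111  new=111  stable
  step 15. node 2  ⊔preds=111  new=000  stable
  step 16. node 5  ⊔preds=111  new=001  stable

Least fixpoint reached:
  node 0: 111
  node 1: 111
  node 2: 000
  node 3: 111
  node 4: 111
  node 5: 001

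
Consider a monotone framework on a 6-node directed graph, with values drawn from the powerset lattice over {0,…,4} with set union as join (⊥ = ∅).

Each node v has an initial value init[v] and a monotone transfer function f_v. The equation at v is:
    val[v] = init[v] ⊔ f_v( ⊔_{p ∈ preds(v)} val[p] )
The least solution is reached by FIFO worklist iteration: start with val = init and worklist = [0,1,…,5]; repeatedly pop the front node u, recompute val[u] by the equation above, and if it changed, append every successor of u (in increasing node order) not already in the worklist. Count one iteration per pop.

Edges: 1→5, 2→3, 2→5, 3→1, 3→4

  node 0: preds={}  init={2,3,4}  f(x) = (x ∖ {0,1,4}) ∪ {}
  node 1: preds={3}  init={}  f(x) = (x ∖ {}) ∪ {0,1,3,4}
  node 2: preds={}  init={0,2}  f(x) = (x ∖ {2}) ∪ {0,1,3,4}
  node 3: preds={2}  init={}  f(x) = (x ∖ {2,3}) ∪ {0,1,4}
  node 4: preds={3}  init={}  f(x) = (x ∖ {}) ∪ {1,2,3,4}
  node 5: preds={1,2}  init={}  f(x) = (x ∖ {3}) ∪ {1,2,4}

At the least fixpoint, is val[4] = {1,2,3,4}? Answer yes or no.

Iteration log — 7 steps:
  step 1. node 0  ⊔preds={}  new={2,3,4}  stable
  step 2. node 1  ⊔preds={}  new={0,1,3,4}  old={}  +wl: 
  step 3. node 2  ⊔preds={}  new={0,1,2,3,4}  old={0,2}  +wl: 
  step 4. node 3  ⊔preds={0,1,2,3,4}  new={0,1,4}  old={}  +wl: 1
  step 5. node 4  ⊔preds={0,1,4}  new={0,1,2,3,4}  old={}  +wl: 
  step 6. node 5  ⊔preds={0,1,2,3,4}  new={0,1,2,4}  old={}  +wl: 
  step 7. node 1  ⊔preds={0,1,4}  new={0,1,3,4}  stable

Least fixpoint reached:
  node 0: {2,3,4}
  node 1: {0,1,3,4}
  node 2: {0,1,2,3,4}
  node 3: {0,1,4}
  node 4: {0,1,2,3,4}
  node 5: {0,1,2,4}

no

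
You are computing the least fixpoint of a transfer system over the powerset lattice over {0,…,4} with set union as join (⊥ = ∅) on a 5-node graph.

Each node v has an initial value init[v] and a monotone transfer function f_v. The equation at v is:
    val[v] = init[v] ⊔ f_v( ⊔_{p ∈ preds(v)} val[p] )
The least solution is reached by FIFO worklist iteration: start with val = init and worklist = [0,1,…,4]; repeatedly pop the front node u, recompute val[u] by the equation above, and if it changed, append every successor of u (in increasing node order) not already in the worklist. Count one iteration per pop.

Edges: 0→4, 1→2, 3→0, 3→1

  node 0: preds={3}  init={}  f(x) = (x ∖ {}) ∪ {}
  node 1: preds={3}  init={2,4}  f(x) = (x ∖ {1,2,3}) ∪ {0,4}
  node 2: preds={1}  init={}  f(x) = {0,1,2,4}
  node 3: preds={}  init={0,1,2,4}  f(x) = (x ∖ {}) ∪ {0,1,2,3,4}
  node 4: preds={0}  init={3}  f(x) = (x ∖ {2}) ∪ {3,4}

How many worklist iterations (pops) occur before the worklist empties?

8

Iteration log — 8 steps:
  step 1. node 0  ⊔preds={0,1,2,4}  new={0,1,2,4}  old={}  +wl: 
  step 2. node 1  ⊔preds={0,1,2,4}  new={0,2,4}  old={2,4}  +wl: 
  step 3. node 2  ⊔preds={0,2,4}  new={0,1,2,4}  old={}  +wl: 
  step 4. node 3  ⊔preds={}  new={0,1,2,3,4}  old={0,1,2,4}  +wl: 0,1
  step 5. node 4  ⊔preds={0,1,2,4}  new={0,1,3,4}  old={3}  +wl: 
  step 6. node 0  ⊔preds={0,1,2,3,4}  new={0,1,2,3,4}  old={0,1,2,4}  +wl: 4
  step 7. node 1  ⊔preds={0,1,2,3,4}  new={0,2,4}  stable
  step 8. node 4  ⊔preds={0,1,2,3,4}  new={0,1,3,4}  stable

Least fixpoint reached:
  node 0: {0,1,2,3,4}
  node 1: {0,2,4}
  node 2: {0,1,2,4}
  node 3: {0,1,2,3,4}
  node 4: {0,1,3,4}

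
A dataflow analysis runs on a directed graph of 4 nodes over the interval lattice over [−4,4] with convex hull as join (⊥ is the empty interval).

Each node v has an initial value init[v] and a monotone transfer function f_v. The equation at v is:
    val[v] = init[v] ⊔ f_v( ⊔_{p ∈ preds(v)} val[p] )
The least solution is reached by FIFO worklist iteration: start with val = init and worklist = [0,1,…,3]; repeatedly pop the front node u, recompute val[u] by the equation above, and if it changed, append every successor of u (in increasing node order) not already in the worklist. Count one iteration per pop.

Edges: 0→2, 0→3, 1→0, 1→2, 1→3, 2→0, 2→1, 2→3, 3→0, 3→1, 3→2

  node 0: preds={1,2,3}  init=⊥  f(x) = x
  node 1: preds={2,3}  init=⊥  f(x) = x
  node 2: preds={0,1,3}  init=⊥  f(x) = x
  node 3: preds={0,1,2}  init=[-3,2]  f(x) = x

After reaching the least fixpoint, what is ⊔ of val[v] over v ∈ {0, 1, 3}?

Worklist (6 pops):
  #1 pop 0: in=[-3,2] → [-3,2] (was ⊥); enqueue []
  #2 pop 1: in=[-3,2] → [-3,2] (was ⊥); enqueue [0]
  #3 pop 2: in=[-3,2] → [-3,2] (was ⊥); enqueue [1]
  #4 pop 3: in=[-3,2] → [-3,2] (no change)
  #5 pop 0: in=[-3,2] → [-3,2] (no change)
  #6 pop 1: in=[-3,2] → [-3,2] (no change)

Fixpoint:
  val[0] = [-3,2]
  val[1] = [-3,2]
  val[2] = [-3,2]
  val[3] = [-3,2]

[-3,2]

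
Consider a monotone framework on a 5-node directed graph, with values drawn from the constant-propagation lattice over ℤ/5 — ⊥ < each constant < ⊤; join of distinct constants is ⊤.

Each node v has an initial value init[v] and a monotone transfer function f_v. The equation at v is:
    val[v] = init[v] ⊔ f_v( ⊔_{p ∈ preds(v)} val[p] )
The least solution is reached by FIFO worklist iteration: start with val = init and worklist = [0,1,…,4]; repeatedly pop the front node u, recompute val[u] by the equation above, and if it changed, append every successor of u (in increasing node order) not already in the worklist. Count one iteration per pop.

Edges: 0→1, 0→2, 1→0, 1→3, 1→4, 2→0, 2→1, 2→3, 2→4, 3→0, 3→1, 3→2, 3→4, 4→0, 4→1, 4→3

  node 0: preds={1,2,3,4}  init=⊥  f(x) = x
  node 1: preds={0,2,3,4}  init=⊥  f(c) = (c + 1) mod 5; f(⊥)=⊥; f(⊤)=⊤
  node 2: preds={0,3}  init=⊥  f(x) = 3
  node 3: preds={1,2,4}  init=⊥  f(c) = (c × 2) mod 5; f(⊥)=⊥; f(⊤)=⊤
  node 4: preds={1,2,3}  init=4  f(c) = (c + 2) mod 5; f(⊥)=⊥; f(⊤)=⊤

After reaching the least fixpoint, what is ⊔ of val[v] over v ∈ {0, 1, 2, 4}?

⊤

Iteration log — 11 steps:
  step 1. node 0  ⊔preds=4  new=4  old=⊥  +wl: 
  step 2. node 1  ⊔preds=4  new=0  old=⊥  +wl: 0
  step 3. node 2  ⊔preds=4  new=3  old=⊥  +wl: 1
  step 4. node 3  ⊔preds=⊤  new=⊤  old=⊥  +wl: 2
  step 5. node 4  ⊔preds=⊤  new=⊤  old=4  +wl: 3
  step 6. node 0  ⊔preds=⊤  new=⊤  old=4  +wl: 
  step 7. node 1  ⊔preds=⊤  new=⊤  old=0  +wl: 0,4
  step 8. node 2  ⊔preds=⊤  new=3  stable
  step 9. node 3  ⊔preds=⊤  new=⊤  stable
  step 10. node 0  ⊔preds=⊤  new=⊤  stable
  step 11. node 4  ⊔preds=⊤  new=⊤  stable

Least fixpoint reached:
  node 0: ⊤
  node 1: ⊤
  node 2: 3
  node 3: ⊤
  node 4: ⊤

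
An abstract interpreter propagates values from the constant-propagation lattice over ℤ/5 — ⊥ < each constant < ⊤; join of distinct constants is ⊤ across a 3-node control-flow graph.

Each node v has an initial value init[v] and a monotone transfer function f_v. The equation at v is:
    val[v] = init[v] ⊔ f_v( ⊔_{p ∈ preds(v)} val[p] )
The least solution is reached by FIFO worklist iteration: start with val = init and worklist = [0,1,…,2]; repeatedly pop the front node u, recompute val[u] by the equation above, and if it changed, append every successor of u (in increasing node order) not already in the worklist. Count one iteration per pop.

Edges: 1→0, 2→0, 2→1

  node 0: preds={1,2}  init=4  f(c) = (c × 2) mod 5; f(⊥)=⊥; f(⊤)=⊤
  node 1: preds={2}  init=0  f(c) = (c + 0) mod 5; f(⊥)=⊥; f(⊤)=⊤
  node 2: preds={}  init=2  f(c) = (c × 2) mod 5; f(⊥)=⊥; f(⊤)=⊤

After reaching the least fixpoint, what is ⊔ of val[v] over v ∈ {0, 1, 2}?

⊤

Worklist (4 pops):
  #1 pop 0: in=⊤ → ⊤ (was 4); enqueue []
  #2 pop 1: in=2 → ⊤ (was 0); enqueue [0]
  #3 pop 2: in=⊥ → 2 (no change)
  #4 pop 0: in=⊤ → ⊤ (no change)

Fixpoint:
  val[0] = ⊤
  val[1] = ⊤
  val[2] = 2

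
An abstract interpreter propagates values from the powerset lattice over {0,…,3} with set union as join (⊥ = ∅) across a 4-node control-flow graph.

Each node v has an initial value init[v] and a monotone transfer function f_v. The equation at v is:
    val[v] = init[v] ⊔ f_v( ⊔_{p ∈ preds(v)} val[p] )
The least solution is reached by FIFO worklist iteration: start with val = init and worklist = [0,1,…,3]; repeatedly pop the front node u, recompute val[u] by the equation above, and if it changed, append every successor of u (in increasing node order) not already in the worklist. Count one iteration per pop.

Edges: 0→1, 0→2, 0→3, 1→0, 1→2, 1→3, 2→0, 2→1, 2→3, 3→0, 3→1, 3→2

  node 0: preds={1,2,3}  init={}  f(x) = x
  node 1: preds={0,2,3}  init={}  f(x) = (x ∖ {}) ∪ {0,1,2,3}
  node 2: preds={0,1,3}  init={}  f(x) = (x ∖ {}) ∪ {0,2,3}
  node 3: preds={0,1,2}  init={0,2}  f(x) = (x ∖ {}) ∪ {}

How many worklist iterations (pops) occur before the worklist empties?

Iteration log — 8 steps:
  step 1. node 0  ⊔preds={0,2}  new={0,2}  old={}  +wl: 
  step 2. node 1  ⊔preds={0,2}  new={0,1,2,3}  old={}  +wl: 0
  step 3. node 2  ⊔preds={0,1,2,3}  new={0,1,2,3}  old={}  +wl: 1
  step 4. node 3  ⊔preds={0,1,2,3}  new={0,1,2,3}  old={0,2}  +wl: 2
  step 5. node 0  ⊔preds={0,1,2,3}  new={0,1,2,3}  old={0,2}  +wl: 3
  step 6. node 1  ⊔preds={0,1,2,3}  new={0,1,2,3}  stable
  step 7. node 2  ⊔preds={0,1,2,3}  new={0,1,2,3}  stable
  step 8. node 3  ⊔preds={0,1,2,3}  new={0,1,2,3}  stable

Least fixpoint reached:
  node 0: {0,1,2,3}
  node 1: {0,1,2,3}
  node 2: {0,1,2,3}
  node 3: {0,1,2,3}

8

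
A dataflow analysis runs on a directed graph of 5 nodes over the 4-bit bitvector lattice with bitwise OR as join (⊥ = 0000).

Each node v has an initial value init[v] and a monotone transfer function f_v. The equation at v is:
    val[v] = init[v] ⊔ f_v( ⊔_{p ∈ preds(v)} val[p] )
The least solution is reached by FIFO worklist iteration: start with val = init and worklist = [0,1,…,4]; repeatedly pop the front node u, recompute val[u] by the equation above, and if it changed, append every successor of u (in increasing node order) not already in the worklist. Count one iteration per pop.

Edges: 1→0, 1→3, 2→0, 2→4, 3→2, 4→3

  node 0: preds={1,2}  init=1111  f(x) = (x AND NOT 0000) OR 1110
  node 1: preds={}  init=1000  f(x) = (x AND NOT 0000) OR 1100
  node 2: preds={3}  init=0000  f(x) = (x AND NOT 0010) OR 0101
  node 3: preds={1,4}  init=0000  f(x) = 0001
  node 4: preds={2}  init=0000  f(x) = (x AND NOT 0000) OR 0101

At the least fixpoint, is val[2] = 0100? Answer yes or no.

Worklist (8 pops):
  #1 pop 0: in=1000 → 1111 (no change)
  #2 pop 1: in=0000 → 1100 (was 1000); enqueue [0]
  #3 pop 2: in=0000 → 0101 (was 0000); enqueue []
  #4 pop 3: in=1100 → 0001 (was 0000); enqueue [2]
  #5 pop 4: in=0101 → 0101 (was 0000); enqueue [3]
  #6 pop 0: in=1101 → 1111 (no change)
  #7 pop 2: in=0001 → 0101 (no change)
  #8 pop 3: in=1101 → 0001 (no change)

Fixpoint:
  val[0] = 1111
  val[1] = 1100
  val[2] = 0101
  val[3] = 0001
  val[4] = 0101

no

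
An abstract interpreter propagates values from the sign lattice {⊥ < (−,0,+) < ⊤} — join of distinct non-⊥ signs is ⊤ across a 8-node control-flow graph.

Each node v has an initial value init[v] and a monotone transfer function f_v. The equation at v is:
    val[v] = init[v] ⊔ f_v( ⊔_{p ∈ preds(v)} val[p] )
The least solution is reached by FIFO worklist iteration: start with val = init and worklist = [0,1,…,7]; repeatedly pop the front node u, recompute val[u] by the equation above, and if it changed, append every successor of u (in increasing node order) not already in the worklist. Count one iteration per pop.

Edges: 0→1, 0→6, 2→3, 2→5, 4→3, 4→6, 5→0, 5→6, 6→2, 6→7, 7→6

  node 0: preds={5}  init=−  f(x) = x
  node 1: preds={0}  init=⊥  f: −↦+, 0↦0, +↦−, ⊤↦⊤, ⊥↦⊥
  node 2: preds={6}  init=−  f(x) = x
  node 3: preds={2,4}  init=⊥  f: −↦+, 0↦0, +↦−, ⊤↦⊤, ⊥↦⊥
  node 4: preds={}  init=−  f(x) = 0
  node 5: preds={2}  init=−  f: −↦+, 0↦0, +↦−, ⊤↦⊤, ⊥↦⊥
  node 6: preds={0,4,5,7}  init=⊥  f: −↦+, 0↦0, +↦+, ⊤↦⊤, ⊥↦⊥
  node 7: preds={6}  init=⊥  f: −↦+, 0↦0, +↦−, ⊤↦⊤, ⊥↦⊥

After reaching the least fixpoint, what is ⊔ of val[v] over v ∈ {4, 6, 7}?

Iteration log — 15 steps:
  step 1. node 0  ⊔preds=−  new=−  stable
  step 2. node 1  ⊔preds=−  new=+  old=⊥  +wl: 
  step 3. node 2  ⊔preds=⊥  new=−  stable
  step 4. node 3  ⊔preds=−  new=+  old=⊥  +wl: 
  step 5. node 4  ⊔preds=⊥  new=⊤  old=−  +wl: 3
  step 6. node 5  ⊔preds=−  new=⊤  old=−  +wl: 0
  step 7. node 6  ⊔preds=⊤  new=⊤  old=⊥  +wl: 2
  step 8. node 7  ⊔preds=⊤  new=⊤  old=⊥  +wl: 6
  step 9. node 3  ⊔preds=⊤  new=⊤  old=+  +wl: 
  step 10. node 0  ⊔preds=⊤  new=⊤  old=−  +wl: 1
  step 11. node 2  ⊔preds=⊤  new=⊤  old=−  +wl: 3,5
  step 12. node 6  ⊔preds=⊤  new=⊤  stable
  step 13. node 1  ⊔preds=⊤  new=⊤  old=+  +wl: 
  step 14. node 3  ⊔preds=⊤  new=⊤  stable
  step 15. node 5  ⊔preds=⊤  new=⊤  stable

Least fixpoint reached:
  node 0: ⊤
  node 1: ⊤
  node 2: ⊤
  node 3: ⊤
  node 4: ⊤
  node 5: ⊤
  node 6: ⊤
  node 7: ⊤

⊤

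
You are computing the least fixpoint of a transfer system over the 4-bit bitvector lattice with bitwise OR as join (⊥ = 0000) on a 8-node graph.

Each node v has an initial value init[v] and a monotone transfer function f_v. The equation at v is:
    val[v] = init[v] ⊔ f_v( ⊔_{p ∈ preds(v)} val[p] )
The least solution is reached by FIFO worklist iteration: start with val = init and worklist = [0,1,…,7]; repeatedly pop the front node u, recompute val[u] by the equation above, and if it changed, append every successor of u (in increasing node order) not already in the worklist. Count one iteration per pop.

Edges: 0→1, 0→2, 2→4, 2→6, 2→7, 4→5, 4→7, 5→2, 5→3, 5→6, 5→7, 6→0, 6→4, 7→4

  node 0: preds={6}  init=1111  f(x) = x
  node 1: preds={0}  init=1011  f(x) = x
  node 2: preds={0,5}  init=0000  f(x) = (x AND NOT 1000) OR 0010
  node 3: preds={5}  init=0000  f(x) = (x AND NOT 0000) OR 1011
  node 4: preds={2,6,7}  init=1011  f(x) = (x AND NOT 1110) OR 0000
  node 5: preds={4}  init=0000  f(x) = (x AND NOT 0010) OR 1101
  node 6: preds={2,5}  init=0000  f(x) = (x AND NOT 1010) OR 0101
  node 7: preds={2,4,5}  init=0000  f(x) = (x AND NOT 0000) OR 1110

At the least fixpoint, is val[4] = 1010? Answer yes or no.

Iteration log — 12 steps:
  step 1. node 0  ⊔preds=0000  new=1111  stable
  step 2. node 1  ⊔preds=1111  new=1111  old=1011  +wl: 
  step 3. node 2  ⊔preds=1111  new=0111  old=0000  +wl: 
  step 4. node 3  ⊔preds=0000  new=1011  old=0000  +wl: 
  step 5. node 4  ⊔preds=0111  new=1011  stable
  step 6. node 5  ⊔preds=1011  new=1101  old=0000  +wl: 2,3
  step 7. node 6  ⊔preds=1111  new=0101  old=0000  +wl: 0,4
  step 8. node 7  ⊔preds=1111  new=1111  old=0000  +wl: 
  step 9. node 2  ⊔preds=1111  new=0111  stable
  step 10. node 3  ⊔preds=1101  new=1111  old=1011  +wl: 
  step 11. node 0  ⊔preds=0101  new=1111  stable
  step 12. node 4  ⊔preds=1111  new=1011  stable

Least fixpoint reached:
  node 0: 1111
  node 1: 1111
  node 2: 0111
  node 3: 1111
  node 4: 1011
  node 5: 1101
  node 6: 0101
  node 7: 1111

no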